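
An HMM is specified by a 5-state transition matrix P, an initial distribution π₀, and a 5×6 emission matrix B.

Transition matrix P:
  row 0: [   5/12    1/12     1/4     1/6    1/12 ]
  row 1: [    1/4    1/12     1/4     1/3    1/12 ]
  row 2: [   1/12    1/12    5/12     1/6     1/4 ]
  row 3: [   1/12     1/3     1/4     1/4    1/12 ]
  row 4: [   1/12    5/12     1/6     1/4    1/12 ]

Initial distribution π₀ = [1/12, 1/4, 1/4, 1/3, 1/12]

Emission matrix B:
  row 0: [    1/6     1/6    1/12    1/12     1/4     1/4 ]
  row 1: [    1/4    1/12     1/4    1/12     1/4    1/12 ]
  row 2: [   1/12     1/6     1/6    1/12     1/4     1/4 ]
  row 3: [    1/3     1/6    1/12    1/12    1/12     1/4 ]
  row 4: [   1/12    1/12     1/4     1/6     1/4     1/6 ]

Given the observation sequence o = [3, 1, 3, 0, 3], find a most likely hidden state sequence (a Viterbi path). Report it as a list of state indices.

t=0: δ = [6.944e-03, 2.083e-02, 2.083e-02, 2.778e-02, 1.389e-02]  (obs o_0=3)
t=1: δ = [8.681e-04, 7.716e-04, 1.447e-03, 1.157e-03, 4.340e-04]  ψ = [1, 3, 2, 1, 2]  (obs o_1=1)
t=2: δ = [3.014e-05, 3.215e-05, 5.023e-05, 2.411e-05, 6.028e-05]  ψ = [0, 3, 2, 3, 2]  (obs o_2=3)
t=3: δ = [2.093e-06, 6.279e-06, 1.744e-06, 5.023e-06, 1.047e-06]  ψ = [0, 4, 2, 4, 2]  (obs o_3=0)
t=4: δ = [1.308e-07, 1.395e-07, 1.308e-07, 1.744e-07, 8.721e-08]  ψ = [1, 3, 1, 1, 1]  (obs o_4=3)
backtrack: best end state = 3; path = [2, 2, 4, 1, 3]

path = [2, 2, 4, 1, 3]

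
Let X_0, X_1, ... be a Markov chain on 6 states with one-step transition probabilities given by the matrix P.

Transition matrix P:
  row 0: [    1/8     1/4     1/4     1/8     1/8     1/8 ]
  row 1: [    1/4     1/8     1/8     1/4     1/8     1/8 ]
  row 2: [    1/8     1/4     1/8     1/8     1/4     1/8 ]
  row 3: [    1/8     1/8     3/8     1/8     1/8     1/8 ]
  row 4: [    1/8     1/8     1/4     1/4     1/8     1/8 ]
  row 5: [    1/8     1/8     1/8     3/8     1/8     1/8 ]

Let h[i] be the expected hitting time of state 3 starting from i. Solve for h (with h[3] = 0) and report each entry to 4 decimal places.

h = [5.0307, 4.4787, 4.9685, 0.0000, 4.4709, 3.8498]

First-step conditioning: h[3] = 0; for i ≠ 3, h[i] = 1 + Σ_k P[i][k]·h[k].
  h[0] = 1 + 1/8·h[0] + 1/4·h[1] + 1/4·h[2] + 1/8·h[4] + 1/8·h[5]
  h[1] = 1 + 1/4·h[0] + 1/8·h[1] + 1/8·h[2] + 1/8·h[4] + 1/8·h[5]
  h[2] = 1 + 1/8·h[0] + 1/4·h[1] + 1/8·h[2] + 1/4·h[4] + 1/8·h[5]
  h[4] = 1 + 1/8·h[0] + 1/8·h[1] + 1/4·h[2] + 1/8·h[4] + 1/8·h[5]
  h[5] = 1 + 1/8·h[0] + 1/8·h[1] + 1/8·h[2] + 1/8·h[4] + 1/8·h[5]
Solving the 5×5 linear system over states ≠ 3 gives exactly h = [41408/8231, 36864/8231, 40896/8231, 0, 36800/8231, 31688/8231] (h[3] = 0 is the target).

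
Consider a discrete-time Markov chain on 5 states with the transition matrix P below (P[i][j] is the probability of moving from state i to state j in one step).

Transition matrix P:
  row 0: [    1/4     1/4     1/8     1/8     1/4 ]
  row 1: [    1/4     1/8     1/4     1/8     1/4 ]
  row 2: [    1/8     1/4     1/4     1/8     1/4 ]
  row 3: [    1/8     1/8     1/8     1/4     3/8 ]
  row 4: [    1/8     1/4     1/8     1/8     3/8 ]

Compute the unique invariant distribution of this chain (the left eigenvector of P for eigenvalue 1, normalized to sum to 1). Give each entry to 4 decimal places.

Balance equations π_j = Σ_i π_i·P[i][j]:
  π_0 = 1/4·π_0 + 1/4·π_1 + 1/8·π_2 + 1/8·π_3 + 1/8·π_4
  π_1 = 1/4·π_0 + 1/8·π_1 + 1/4·π_2 + 1/8·π_3 + 1/4·π_4
  π_2 = 1/8·π_0 + 1/4·π_1 + 1/4·π_2 + 1/8·π_3 + 1/8·π_4
  π_3 = 1/8·π_0 + 1/8·π_1 + 1/8·π_2 + 1/4·π_3 + 1/8·π_4
  normalize: π_0 + π_1 + π_2 + π_3 + π_4 = 1
Solving the linear system gives exactly π = [76/441, 13/63, 76/441, 1/7, 15/49].

π = [0.1723, 0.2063, 0.1723, 0.1429, 0.3061]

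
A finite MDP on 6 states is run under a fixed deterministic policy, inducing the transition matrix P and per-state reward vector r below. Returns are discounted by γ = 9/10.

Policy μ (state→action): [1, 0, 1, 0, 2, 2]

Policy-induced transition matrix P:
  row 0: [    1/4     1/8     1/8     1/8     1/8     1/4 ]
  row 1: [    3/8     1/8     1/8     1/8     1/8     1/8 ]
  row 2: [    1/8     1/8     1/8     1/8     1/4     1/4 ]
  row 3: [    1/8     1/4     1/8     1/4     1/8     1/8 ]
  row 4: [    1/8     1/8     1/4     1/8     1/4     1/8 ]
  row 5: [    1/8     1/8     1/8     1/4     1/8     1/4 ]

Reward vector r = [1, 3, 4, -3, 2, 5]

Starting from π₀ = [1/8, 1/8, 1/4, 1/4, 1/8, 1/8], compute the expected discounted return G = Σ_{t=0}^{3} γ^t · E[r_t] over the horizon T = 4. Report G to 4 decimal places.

t=0: π = [0.1250, 0.1250, 0.2500, 0.2500, 0.1250, 0.1250], E[r] = 1.6250, γ^t·E[r] = 1.625000, running G = 1.625000
t=1: π = [0.1719, 0.1563, 0.1406, 0.1719, 0.1719, 0.1875], E[r] = 1.9688, γ^t·E[r] = 1.771875, running G = 3.396875
t=2: π = [0.1855, 0.1465, 0.1465, 0.1699, 0.1641, 0.1875], E[r] = 1.9668, γ^t·E[r] = 1.593105, running G = 4.989980
t=3: π = [0.1848, 0.1462, 0.1455, 0.1697, 0.1638, 0.1899], E[r] = 1.9739, γ^t·E[r] = 1.438956, running G = 6.428937

G = 6.4289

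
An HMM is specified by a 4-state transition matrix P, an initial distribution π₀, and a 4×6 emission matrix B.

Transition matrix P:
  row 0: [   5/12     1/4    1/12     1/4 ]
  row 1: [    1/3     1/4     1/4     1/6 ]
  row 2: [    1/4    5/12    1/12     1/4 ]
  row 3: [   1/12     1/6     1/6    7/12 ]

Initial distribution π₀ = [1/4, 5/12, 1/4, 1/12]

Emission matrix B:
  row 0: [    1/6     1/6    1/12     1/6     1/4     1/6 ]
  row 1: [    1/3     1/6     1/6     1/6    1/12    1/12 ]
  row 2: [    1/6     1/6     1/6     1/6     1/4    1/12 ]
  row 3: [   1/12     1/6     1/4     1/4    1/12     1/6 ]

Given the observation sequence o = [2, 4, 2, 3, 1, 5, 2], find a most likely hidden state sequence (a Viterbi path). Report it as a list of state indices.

path = [1, 0, 3, 3, 3, 3, 3]

t=0: δ = [2.083e-02, 6.944e-02, 4.167e-02, 2.083e-02]  (obs o_0=2)
t=1: δ = [5.787e-03, 1.447e-03, 4.340e-03, 1.013e-03]  ψ = [1, 1, 1, 3]  (obs o_1=4)
t=2: δ = [2.009e-04, 3.014e-04, 8.038e-05, 3.617e-04]  ψ = [0, 2, 0, 0]  (obs o_2=2)
t=3: δ = [1.674e-05, 1.256e-05, 1.256e-05, 5.275e-05]  ψ = [1, 1, 1, 3]  (obs o_3=3)
t=4: δ = [1.163e-06, 1.465e-06, 1.465e-06, 5.128e-06]  ψ = [0, 3, 3, 3]  (obs o_4=1)
t=5: δ = [8.140e-08, 7.122e-08, 7.122e-08, 4.986e-07]  ψ = [1, 3, 3, 3]  (obs o_5=5)
t=6: δ = [3.462e-09, 1.385e-08, 1.385e-08, 7.271e-08]  ψ = [3, 3, 3, 3]  (obs o_6=2)
backtrack: best end state = 3; path = [1, 0, 3, 3, 3, 3, 3]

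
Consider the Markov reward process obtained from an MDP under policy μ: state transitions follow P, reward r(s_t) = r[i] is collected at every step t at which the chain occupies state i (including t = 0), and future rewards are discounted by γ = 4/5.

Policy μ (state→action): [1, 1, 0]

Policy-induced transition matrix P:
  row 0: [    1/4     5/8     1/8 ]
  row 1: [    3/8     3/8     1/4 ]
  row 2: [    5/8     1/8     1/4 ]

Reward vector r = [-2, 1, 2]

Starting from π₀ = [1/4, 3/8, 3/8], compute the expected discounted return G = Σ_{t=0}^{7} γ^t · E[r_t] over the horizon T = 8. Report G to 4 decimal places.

G = 0.7134

t=0: π = [0.2500, 0.3750, 0.3750], E[r] = 0.6250, γ^t·E[r] = 0.625000, running G = 0.625000
t=1: π = [0.4375, 0.3438, 0.2188], E[r] = -0.0938, γ^t·E[r] = -0.075000, running G = 0.550000
t=2: π = [0.3750, 0.4297, 0.1953], E[r] = 0.0703, γ^t·E[r] = 0.045000, running G = 0.595000
t=3: π = [0.3770, 0.4199, 0.2031], E[r] = 0.0723, γ^t·E[r] = 0.037000, running G = 0.632000
t=4: π = [0.3787, 0.4185, 0.2029], E[r] = 0.0669, γ^t·E[r] = 0.027400, running G = 0.659400
t=5: π = [0.3784, 0.4189, 0.2027], E[r] = 0.0675, γ^t·E[r] = 0.022120, running G = 0.681520
t=6: π = [0.3784, 0.4189, 0.2027], E[r] = 0.0676, γ^t·E[r] = 0.017720, running G = 0.699240
t=7: π = [0.3784, 0.4189, 0.2027], E[r] = 0.0676, γ^t·E[r] = 0.014170, running G = 0.713410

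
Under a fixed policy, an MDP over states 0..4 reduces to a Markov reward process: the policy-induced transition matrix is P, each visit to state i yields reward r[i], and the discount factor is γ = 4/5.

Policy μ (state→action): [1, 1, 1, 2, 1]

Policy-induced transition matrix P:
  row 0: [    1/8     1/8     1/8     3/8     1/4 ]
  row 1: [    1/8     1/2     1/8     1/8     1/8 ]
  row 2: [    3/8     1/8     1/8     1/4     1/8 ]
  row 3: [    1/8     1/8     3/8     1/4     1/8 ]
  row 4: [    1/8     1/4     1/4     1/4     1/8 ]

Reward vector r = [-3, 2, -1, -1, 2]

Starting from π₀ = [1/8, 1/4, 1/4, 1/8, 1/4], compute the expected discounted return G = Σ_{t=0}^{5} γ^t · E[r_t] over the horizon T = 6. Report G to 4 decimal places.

t=0: π = [0.1250, 0.2500, 0.2500, 0.1250, 0.2500], E[r] = 0.2500, γ^t·E[r] = 0.250000, running G = 0.250000
t=1: π = [0.1875, 0.2500, 0.1875, 0.2344, 0.1406], E[r] = -0.2031, γ^t·E[r] = -0.162500, running G = 0.087500
t=2: π = [0.1719, 0.2363, 0.2012, 0.2422, 0.1484], E[r] = -0.1895, γ^t·E[r] = -0.121250, running G = -0.033750
t=3: π = [0.1753, 0.2322, 0.2041, 0.2419, 0.1465], E[r] = -0.2146, γ^t·E[r] = -0.109875, running G = -0.143625
t=4: π = [0.1760, 0.2304, 0.2038, 0.2429, 0.1469], E[r] = -0.2202, γ^t·E[r] = -0.090188, running G = -0.233813
t=5: π = [0.1759, 0.2298, 0.2041, 0.2432, 0.1470], E[r] = -0.2216, γ^t·E[r] = -0.072621, running G = -0.306434

G = -0.3064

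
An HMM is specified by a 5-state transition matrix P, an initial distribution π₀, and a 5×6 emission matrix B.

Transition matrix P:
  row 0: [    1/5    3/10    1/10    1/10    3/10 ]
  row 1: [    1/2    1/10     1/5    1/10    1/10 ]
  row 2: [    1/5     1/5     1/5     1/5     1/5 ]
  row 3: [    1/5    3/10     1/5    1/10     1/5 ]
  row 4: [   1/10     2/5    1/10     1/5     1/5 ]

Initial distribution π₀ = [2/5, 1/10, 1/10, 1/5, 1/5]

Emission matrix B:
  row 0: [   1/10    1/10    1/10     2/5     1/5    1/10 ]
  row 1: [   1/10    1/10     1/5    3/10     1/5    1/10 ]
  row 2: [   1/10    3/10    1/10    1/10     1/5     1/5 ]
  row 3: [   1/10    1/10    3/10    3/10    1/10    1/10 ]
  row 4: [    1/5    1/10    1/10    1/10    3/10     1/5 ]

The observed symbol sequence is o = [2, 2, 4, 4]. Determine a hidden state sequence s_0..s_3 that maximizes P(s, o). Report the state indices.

path = [3, 1, 0, 4]

t=0: δ = [4.000e-02, 2.000e-02, 1.000e-02, 6.000e-02, 2.000e-02]  (obs o_0=2)
t=1: δ = [1.200e-03, 3.600e-03, 1.200e-03, 1.800e-03, 1.200e-03]  ψ = [3, 3, 3, 3, 0]  (obs o_1=2)
t=2: δ = [3.600e-04, 1.080e-04, 1.440e-04, 3.600e-05, 1.080e-04]  ψ = [1, 3, 1, 1, 0]  (obs o_2=4)
t=3: δ = [1.440e-05, 2.160e-05, 7.200e-06, 3.600e-06, 3.240e-05]  ψ = [0, 0, 0, 0, 0]  (obs o_3=4)
backtrack: best end state = 4; path = [3, 1, 0, 4]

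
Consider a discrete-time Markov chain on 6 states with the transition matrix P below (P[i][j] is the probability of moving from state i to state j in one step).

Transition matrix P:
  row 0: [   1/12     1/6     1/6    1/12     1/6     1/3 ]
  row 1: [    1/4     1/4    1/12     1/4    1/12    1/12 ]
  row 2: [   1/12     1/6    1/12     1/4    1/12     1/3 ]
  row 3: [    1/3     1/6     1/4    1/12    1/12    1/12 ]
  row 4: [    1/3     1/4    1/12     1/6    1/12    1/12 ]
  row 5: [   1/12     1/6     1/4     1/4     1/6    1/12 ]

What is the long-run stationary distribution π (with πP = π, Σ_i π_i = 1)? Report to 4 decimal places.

π = [0.1885, 0.1921, 0.1572, 0.1793, 0.1132, 0.1698]

Balance equations π_j = Σ_i π_i·P[i][j]:
  π_0 = 1/12·π_0 + 1/4·π_1 + 1/12·π_2 + 1/3·π_3 + 1/3·π_4 + 1/12·π_5
  π_1 = 1/6·π_0 + 1/4·π_1 + 1/6·π_2 + 1/6·π_3 + 1/4·π_4 + 1/6·π_5
  π_2 = 1/6·π_0 + 1/12·π_1 + 1/12·π_2 + 1/4·π_3 + 1/12·π_4 + 1/4·π_5
  π_3 = 1/12·π_0 + 1/4·π_1 + 1/4·π_2 + 1/12·π_3 + 1/6·π_4 + 1/4·π_5
  π_4 = 1/6·π_0 + 1/12·π_1 + 1/12·π_2 + 1/12·π_3 + 1/12·π_4 + 1/6·π_5
  normalize: π_0 + π_1 + π_2 + π_3 + π_4 + π_5 = 1
Solving the linear system gives exactly π = [64705/343323, 21985/114441, 53974/343323, 61550/343323, 12953/114441, 58280/343323].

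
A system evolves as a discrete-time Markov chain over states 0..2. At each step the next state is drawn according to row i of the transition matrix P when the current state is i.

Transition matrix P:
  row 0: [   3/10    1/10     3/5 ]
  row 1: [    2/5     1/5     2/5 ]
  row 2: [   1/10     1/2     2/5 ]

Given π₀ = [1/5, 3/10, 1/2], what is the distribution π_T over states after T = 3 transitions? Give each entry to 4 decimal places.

t=0: π = [0.2000, 0.3000, 0.5000]
t=1: π = [0.2300, 0.3300, 0.4400]
t=2: π = [0.2450, 0.3090, 0.4460]
t=3: π = [0.2417, 0.3093, 0.4490]

π = [0.2417, 0.3093, 0.4490]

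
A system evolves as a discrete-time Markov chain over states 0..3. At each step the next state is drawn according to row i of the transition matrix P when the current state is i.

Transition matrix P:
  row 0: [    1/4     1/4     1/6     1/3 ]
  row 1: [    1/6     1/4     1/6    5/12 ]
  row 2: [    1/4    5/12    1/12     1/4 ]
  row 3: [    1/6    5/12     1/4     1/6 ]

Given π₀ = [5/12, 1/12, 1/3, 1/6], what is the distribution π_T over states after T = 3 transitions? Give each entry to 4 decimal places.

t=0: π = [0.4167, 0.0833, 0.3333, 0.1667]
t=1: π = [0.2292, 0.3333, 0.1528, 0.2847]
t=2: π = [0.1985, 0.3229, 0.1777, 0.3009]
t=3: π = [0.1980, 0.3298, 0.1769, 0.2953]

π = [0.1980, 0.3298, 0.1769, 0.2953]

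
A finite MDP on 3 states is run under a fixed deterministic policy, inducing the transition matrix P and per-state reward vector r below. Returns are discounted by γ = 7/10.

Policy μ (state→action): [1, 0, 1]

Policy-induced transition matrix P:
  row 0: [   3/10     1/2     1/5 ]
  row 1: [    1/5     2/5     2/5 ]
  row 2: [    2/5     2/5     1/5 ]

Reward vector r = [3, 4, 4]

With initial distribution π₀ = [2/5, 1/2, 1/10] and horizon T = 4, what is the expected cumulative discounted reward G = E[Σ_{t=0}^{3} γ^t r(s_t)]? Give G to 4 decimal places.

t=0: π = [0.4000, 0.5000, 0.1000], E[r] = 3.6000, γ^t·E[r] = 3.600000, running G = 3.600000
t=1: π = [0.2600, 0.4400, 0.3000], E[r] = 3.7400, γ^t·E[r] = 2.618000, running G = 6.218000
t=2: π = [0.2860, 0.4260, 0.2880], E[r] = 3.7140, γ^t·E[r] = 1.819860, running G = 8.037860
t=3: π = [0.2862, 0.4286, 0.2852], E[r] = 3.7138, γ^t·E[r] = 1.273833, running G = 9.311693

G = 9.3117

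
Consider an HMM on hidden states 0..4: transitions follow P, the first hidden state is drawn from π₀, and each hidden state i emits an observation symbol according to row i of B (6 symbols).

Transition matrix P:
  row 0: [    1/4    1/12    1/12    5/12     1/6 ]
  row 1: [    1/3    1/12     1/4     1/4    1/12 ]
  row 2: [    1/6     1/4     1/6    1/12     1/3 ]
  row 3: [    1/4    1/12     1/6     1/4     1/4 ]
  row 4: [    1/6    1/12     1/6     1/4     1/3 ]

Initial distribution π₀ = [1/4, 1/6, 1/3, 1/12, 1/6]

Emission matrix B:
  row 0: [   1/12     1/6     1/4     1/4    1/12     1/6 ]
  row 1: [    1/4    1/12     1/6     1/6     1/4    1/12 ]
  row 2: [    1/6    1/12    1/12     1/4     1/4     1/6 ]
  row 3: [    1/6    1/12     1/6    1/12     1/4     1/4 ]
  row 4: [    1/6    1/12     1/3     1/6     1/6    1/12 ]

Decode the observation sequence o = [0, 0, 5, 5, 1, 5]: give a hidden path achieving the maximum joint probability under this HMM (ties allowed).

t=0: δ = [2.083e-02, 4.167e-02, 5.556e-02, 1.389e-02, 2.778e-02]  (obs o_0=0)
t=1: δ = [1.157e-03, 3.472e-03, 1.736e-03, 1.736e-03, 3.086e-03]  ψ = [1, 2, 1, 1, 2]  (obs o_1=0)
t=2: δ = [1.929e-04, 3.617e-05, 1.447e-04, 2.170e-04, 8.573e-05]  ψ = [1, 2, 1, 1, 4]  (obs o_2=5)
t=3: δ = [9.042e-06, 3.014e-06, 6.028e-06, 2.009e-05, 4.521e-06]  ψ = [3, 2, 3, 0, 3]  (obs o_3=5)
t=4: δ = [8.372e-07, 1.395e-07, 2.791e-07, 4.186e-07, 4.186e-07]  ψ = [3, 3, 3, 3, 3]  (obs o_4=1)
t=5: δ = [3.489e-08, 5.814e-09, 1.163e-08, 8.721e-08, 1.163e-08]  ψ = [0, 0, 0, 0, 0]  (obs o_5=5)
backtrack: best end state = 3; path = [2, 1, 0, 3, 0, 3]

path = [2, 1, 0, 3, 0, 3]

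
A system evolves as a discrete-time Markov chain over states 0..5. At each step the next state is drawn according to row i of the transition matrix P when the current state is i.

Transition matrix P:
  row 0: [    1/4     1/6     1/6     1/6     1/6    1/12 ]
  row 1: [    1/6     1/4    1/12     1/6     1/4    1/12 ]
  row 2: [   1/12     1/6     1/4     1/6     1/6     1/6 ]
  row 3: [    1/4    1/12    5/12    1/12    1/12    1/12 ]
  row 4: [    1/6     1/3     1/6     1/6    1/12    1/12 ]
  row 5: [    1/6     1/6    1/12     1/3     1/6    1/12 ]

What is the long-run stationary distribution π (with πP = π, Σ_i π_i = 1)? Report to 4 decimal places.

Balance equations π_j = Σ_i π_i·P[i][j]:
  π_0 = 1/4·π_0 + 1/6·π_1 + 1/12·π_2 + 1/4·π_3 + 1/6·π_4 + 1/6·π_5
  π_1 = 1/6·π_0 + 1/4·π_1 + 1/6·π_2 + 1/12·π_3 + 1/3·π_4 + 1/6·π_5
  π_2 = 1/6·π_0 + 1/12·π_1 + 1/4·π_2 + 5/12·π_3 + 1/6·π_4 + 1/12·π_5
  π_3 = 1/6·π_0 + 1/6·π_1 + 1/6·π_2 + 1/12·π_3 + 1/6·π_4 + 1/3·π_5
  π_4 = 1/6·π_0 + 1/4·π_1 + 1/6·π_2 + 1/12·π_3 + 1/12·π_4 + 1/6·π_5
  normalize: π_0 + π_1 + π_2 + π_3 + π_4 + π_5 = 1
Solving the linear system gives exactly π = [1317/7361, 15770/80971, 16289/80971, 13704/80971, 12616/80971, 8105/80971].

π = [0.1789, 0.1948, 0.2012, 0.1692, 0.1558, 0.1001]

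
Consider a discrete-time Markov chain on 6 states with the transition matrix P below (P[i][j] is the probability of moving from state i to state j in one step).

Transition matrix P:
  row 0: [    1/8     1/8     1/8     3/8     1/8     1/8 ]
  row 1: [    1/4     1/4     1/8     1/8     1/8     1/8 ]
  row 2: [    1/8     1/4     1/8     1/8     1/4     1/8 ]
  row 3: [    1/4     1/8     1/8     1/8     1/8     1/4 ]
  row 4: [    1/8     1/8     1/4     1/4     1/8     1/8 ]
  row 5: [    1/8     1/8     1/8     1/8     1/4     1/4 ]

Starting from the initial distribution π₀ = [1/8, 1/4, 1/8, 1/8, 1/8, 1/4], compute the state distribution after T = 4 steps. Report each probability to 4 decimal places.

t=0: π = [0.1250, 0.2500, 0.1250, 0.1250, 0.1250, 0.2500]
t=1: π = [0.1719, 0.1719, 0.1406, 0.1719, 0.1719, 0.1719]
t=2: π = [0.1680, 0.1641, 0.1465, 0.1895, 0.1641, 0.1680]
t=3: π = [0.1692, 0.1638, 0.1455, 0.1875, 0.1643, 0.1697]
t=4: π = [0.1689, 0.1637, 0.1455, 0.1878, 0.1644, 0.1696]

π = [0.1689, 0.1637, 0.1455, 0.1878, 0.1644, 0.1696]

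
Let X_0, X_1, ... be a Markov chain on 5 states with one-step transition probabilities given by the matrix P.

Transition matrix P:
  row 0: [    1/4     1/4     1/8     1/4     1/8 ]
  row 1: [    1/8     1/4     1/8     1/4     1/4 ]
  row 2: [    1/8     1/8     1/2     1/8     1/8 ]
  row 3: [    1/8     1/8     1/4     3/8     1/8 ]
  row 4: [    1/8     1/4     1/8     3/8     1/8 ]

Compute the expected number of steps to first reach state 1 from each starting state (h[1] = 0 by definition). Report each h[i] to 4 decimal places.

h = [5.4085, 0.0000, 6.3099, 6.3099, 5.5211]

First-step conditioning: h[1] = 0; for i ≠ 1, h[i] = 1 + Σ_k P[i][k]·h[k].
  h[0] = 1 + 1/4·h[0] + 1/8·h[2] + 1/4·h[3] + 1/8·h[4]
  h[2] = 1 + 1/8·h[0] + 1/2·h[2] + 1/8·h[3] + 1/8·h[4]
  h[3] = 1 + 1/8·h[0] + 1/4·h[2] + 3/8·h[3] + 1/8·h[4]
  h[4] = 1 + 1/8·h[0] + 1/8·h[2] + 3/8·h[3] + 1/8·h[4]
Solving the 4×4 linear system over states ≠ 1 gives exactly h = [384/71, 0, 448/71, 448/71, 392/71] (h[1] = 0 is the target).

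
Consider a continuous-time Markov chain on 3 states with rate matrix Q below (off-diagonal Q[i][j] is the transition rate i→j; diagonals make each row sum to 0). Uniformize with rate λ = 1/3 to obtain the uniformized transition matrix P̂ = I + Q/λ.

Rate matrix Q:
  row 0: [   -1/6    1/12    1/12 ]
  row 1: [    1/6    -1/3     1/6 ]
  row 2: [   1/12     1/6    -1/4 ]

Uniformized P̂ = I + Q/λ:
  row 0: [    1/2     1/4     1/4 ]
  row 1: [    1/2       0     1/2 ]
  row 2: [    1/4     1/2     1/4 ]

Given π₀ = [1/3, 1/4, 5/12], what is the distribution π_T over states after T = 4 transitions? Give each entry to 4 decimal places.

t=0: π = [0.3333, 0.2500, 0.4167]
t=1: π = [0.3958, 0.2917, 0.3125]
t=2: π = [0.4219, 0.2552, 0.3229]
t=3: π = [0.4193, 0.2669, 0.3138]
t=4: π = [0.4215, 0.2617, 0.3167]

π = [0.4215, 0.2617, 0.3167]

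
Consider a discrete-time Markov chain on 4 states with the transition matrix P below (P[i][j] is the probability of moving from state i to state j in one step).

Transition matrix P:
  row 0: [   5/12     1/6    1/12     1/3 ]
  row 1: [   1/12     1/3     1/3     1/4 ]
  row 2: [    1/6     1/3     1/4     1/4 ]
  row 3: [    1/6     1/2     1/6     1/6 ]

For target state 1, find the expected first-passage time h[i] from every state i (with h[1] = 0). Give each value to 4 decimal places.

First-step conditioning: h[1] = 0; for i ≠ 1, h[i] = 1 + Σ_k P[i][k]·h[k].
  h[0] = 1 + 5/12·h[0] + 1/12·h[2] + 1/3·h[3]
  h[2] = 1 + 1/6·h[0] + 1/4·h[2] + 1/4·h[3]
  h[3] = 1 + 1/6·h[0] + 1/6·h[2] + 1/6·h[3]
Solving the 3×3 linear system over states ≠ 1 gives exactly h = [282/79, 0, 234/79, 198/79] (h[1] = 0 is the target).

h = [3.5696, 0.0000, 2.9620, 2.5063]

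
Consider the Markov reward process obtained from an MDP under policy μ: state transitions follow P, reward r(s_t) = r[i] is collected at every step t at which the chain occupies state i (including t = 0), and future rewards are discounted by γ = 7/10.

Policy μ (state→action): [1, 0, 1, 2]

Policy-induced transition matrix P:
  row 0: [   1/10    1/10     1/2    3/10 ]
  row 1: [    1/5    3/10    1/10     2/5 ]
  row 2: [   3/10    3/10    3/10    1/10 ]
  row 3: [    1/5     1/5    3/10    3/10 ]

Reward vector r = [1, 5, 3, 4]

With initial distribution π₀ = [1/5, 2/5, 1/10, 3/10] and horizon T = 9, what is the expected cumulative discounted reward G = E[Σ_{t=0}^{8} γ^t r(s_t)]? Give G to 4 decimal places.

G = 11.0450

t=0: π = [0.2000, 0.4000, 0.1000, 0.3000], E[r] = 3.7000, γ^t·E[r] = 3.700000, running G = 3.700000
t=1: π = [0.1900, 0.2300, 0.2600, 0.3200], E[r] = 3.4000, γ^t·E[r] = 2.380000, running G = 6.080000
t=2: π = [0.2070, 0.2300, 0.2920, 0.2710], E[r] = 3.3170, γ^t·E[r] = 1.625330, running G = 7.705330
t=3: π = [0.2085, 0.2315, 0.2954, 0.2646], E[r] = 3.3106, γ^t·E[r] = 1.135536, running G = 8.840866
t=4: π = [0.2087, 0.2318, 0.2954, 0.2641], E[r] = 3.3104, γ^t·E[r] = 0.794820, running G = 9.635686
t=5: π = [0.2087, 0.2319, 0.2954, 0.2641], E[r] = 3.3105, γ^t·E[r] = 0.556391, running G = 10.192077
t=6: π = [0.2087, 0.2319, 0.2954, 0.2641], E[r] = 3.3105, γ^t·E[r] = 0.389475, running G = 10.581552
t=7: π = [0.2087, 0.2319, 0.2954, 0.2641], E[r] = 3.3105, γ^t·E[r] = 0.272633, running G = 10.854184
t=8: π = [0.2087, 0.2319, 0.2954, 0.2641], E[r] = 3.3105, γ^t·E[r] = 0.190843, running G = 11.045027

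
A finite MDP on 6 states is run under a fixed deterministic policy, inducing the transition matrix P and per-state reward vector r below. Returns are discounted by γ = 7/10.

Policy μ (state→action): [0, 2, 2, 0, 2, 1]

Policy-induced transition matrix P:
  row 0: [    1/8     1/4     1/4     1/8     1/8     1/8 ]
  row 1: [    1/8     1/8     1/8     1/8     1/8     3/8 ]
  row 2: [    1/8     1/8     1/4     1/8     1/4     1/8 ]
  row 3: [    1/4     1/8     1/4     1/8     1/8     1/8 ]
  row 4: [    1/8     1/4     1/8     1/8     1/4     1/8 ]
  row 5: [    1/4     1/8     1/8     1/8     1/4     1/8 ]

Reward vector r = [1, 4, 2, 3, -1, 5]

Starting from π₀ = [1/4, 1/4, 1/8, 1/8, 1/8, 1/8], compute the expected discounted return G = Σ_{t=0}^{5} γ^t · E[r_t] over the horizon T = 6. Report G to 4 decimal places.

G = 6.7836

t=0: π = [0.2500, 0.2500, 0.1250, 0.1250, 0.1250, 0.1250], E[r] = 2.3750, γ^t·E[r] = 2.375000, running G = 2.375000
t=1: π = [0.1563, 0.1719, 0.1875, 0.1250, 0.1719, 0.1875], E[r] = 2.3594, γ^t·E[r] = 1.651563, running G = 4.026563
t=2: π = [0.1641, 0.1660, 0.1836, 0.1250, 0.1934, 0.1680], E[r] = 2.2168, γ^t·E[r] = 1.086230, running G = 5.112793
t=3: π = [0.1616, 0.1697, 0.1841, 0.1250, 0.1931, 0.1665], E[r] = 2.2229, γ^t·E[r] = 0.762455, running G = 5.875248
t=4: π = [0.1614, 0.1693, 0.1838, 0.1250, 0.1930, 0.1674], E[r] = 2.2256, γ^t·E[r] = 0.534371, running G = 6.409618
t=5: π = [0.1616, 0.1693, 0.1838, 0.1250, 0.1930, 0.1673], E[r] = 2.2250, γ^t·E[r] = 0.373951, running G = 6.783569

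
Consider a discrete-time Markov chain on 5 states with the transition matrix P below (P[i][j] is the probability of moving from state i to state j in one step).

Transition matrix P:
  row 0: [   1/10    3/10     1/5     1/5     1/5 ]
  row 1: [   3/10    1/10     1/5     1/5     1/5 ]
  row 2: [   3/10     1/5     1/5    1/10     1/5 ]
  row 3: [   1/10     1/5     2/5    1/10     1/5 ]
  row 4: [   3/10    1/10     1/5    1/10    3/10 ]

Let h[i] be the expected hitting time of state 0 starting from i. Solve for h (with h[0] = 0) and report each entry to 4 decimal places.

h = [0.0000, 3.6788, 3.6131, 4.3358, 3.6058]

First-step conditioning: h[0] = 0; for i ≠ 0, h[i] = 1 + Σ_k P[i][k]·h[k].
  h[1] = 1 + 1/10·h[1] + 1/5·h[2] + 1/5·h[3] + 1/5·h[4]
  h[2] = 1 + 1/5·h[1] + 1/5·h[2] + 1/10·h[3] + 1/5·h[4]
  h[3] = 1 + 1/5·h[1] + 2/5·h[2] + 1/10·h[3] + 1/5·h[4]
  h[4] = 1 + 1/10·h[1] + 1/5·h[2] + 1/10·h[3] + 3/10·h[4]
Solving the 4×4 linear system over states ≠ 0 gives exactly h = [0, 504/137, 495/137, 594/137, 494/137] (h[0] = 0 is the target).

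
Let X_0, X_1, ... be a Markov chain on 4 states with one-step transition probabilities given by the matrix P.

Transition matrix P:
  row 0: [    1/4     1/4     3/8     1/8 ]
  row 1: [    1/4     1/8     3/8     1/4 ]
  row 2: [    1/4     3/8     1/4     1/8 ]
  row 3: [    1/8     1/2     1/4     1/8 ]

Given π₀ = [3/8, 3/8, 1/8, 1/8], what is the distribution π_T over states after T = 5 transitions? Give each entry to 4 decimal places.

t=0: π = [0.3750, 0.3750, 0.1250, 0.1250]
t=1: π = [0.2344, 0.2500, 0.3438, 0.1719]
t=2: π = [0.2285, 0.3047, 0.3105, 0.1563]
t=3: π = [0.2305, 0.2898, 0.3167, 0.1631]
t=4: π = [0.2296, 0.2941, 0.3150, 0.1612]
t=5: π = [0.2298, 0.2929, 0.3155, 0.1618]

π = [0.2298, 0.2929, 0.3155, 0.1618]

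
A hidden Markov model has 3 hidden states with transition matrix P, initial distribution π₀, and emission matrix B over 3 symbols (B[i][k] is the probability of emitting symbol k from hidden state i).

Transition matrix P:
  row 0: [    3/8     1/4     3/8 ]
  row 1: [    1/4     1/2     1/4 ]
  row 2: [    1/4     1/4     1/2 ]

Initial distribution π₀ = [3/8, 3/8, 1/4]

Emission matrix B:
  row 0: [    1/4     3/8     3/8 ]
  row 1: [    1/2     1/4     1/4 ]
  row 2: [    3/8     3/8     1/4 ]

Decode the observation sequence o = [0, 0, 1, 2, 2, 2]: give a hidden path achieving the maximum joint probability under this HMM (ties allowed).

path = [1, 1, 0, 0, 0, 0]

t=0: δ = [9.375e-02, 1.875e-01, 9.375e-02]  (obs o_0=0)
t=1: δ = [1.172e-02, 4.688e-02, 1.758e-02]  ψ = [1, 1, 1]  (obs o_1=0)
t=2: δ = [4.395e-03, 5.859e-03, 4.395e-03]  ψ = [1, 1, 1]  (obs o_2=1)
t=3: δ = [6.180e-04, 7.324e-04, 5.493e-04]  ψ = [0, 1, 2]  (obs o_3=2)
t=4: δ = [8.690e-05, 9.155e-05, 6.866e-05]  ψ = [0, 1, 2]  (obs o_4=2)
t=5: δ = [1.222e-05, 1.144e-05, 8.583e-06]  ψ = [0, 1, 2]  (obs o_5=2)
backtrack: best end state = 0; path = [1, 1, 0, 0, 0, 0]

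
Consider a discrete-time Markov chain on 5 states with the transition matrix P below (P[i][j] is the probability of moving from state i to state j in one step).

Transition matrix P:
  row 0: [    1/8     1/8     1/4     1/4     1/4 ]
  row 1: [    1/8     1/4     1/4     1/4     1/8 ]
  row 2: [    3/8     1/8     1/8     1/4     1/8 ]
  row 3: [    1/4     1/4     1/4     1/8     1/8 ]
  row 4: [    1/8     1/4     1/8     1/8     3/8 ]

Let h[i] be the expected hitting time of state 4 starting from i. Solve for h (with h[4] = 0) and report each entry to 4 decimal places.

First-step conditioning: h[4] = 0; for i ≠ 4, h[i] = 1 + Σ_k P[i][k]·h[k].
  h[0] = 1 + 1/8·h[0] + 1/8·h[1] + 1/4·h[2] + 1/4·h[3]
  h[1] = 1 + 1/8·h[0] + 1/4·h[1] + 1/4·h[2] + 1/4·h[3]
  h[2] = 1 + 3/8·h[0] + 1/8·h[1] + 1/8·h[2] + 1/4·h[3]
  h[3] = 1 + 1/4·h[0] + 1/4·h[1] + 1/4·h[2] + 1/8·h[3]
Solving the 4×4 linear system over states ≠ 4 gives exactly h = [168/29, 192/29, 560/87, 568/87, 0] (h[4] = 0 is the target).

h = [5.7931, 6.6207, 6.4368, 6.5287, 0.0000]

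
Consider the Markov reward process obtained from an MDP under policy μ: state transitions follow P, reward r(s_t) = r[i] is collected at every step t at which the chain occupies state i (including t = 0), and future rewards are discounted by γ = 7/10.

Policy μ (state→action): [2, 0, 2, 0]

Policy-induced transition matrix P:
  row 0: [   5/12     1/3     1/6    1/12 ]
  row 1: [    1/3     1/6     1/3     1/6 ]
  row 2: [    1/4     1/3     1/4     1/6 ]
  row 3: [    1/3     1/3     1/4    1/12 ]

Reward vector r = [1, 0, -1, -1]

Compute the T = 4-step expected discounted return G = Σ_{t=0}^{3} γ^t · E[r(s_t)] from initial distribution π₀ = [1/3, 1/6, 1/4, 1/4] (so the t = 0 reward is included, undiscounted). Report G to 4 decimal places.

t=0: π = [0.3333, 0.1667, 0.2500, 0.2500], E[r] = -0.1667, γ^t·E[r] = -0.166667, running G = -0.166667
t=1: π = [0.3403, 0.3056, 0.2361, 0.1181], E[r] = -0.0139, γ^t·E[r] = -0.009722, running G = -0.176389
t=2: π = [0.3420, 0.2824, 0.2471, 0.1285], E[r] = -0.0336, γ^t·E[r] = -0.016447, running G = -0.192836
t=3: π = [0.3412, 0.2863, 0.2450, 0.1275], E[r] = -0.0313, γ^t·E[r] = -0.010719, running G = -0.203554

G = -0.2036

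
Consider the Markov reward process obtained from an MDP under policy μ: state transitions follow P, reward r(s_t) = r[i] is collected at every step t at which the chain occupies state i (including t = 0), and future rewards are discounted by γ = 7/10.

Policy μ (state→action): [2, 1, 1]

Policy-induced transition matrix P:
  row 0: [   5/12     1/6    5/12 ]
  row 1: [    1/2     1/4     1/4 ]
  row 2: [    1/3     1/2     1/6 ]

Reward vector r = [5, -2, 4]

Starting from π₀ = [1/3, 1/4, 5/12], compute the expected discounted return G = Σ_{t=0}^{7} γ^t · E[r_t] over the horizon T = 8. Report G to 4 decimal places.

t=0: π = [0.3333, 0.2500, 0.4167], E[r] = 2.8333, γ^t·E[r] = 2.833333, running G = 2.833333
t=1: π = [0.4028, 0.3264, 0.2708], E[r] = 2.4444, γ^t·E[r] = 1.711111, running G = 4.544444
t=2: π = [0.4213, 0.2841, 0.2946], E[r] = 2.7164, γ^t·E[r] = 1.331053, running G = 5.875498
t=3: π = [0.4158, 0.2885, 0.2957], E[r] = 2.6846, γ^t·E[r] = 0.920820, running G = 6.796318
t=4: π = [0.4161, 0.2893, 0.2947], E[r] = 2.6805, γ^t·E[r] = 0.643580, running G = 7.439898
t=5: π = [0.4162, 0.2890, 0.2948], E[r] = 2.6823, γ^t·E[r] = 0.450808, running G = 7.890706
t=6: π = [0.4162, 0.2890, 0.2948], E[r] = 2.6821, γ^t·E[r] = 0.315547, running G = 8.206253
t=7: π = [0.4162, 0.2890, 0.2948], E[r] = 2.6821, γ^t·E[r] = 0.220880, running G = 8.427133

G = 8.4271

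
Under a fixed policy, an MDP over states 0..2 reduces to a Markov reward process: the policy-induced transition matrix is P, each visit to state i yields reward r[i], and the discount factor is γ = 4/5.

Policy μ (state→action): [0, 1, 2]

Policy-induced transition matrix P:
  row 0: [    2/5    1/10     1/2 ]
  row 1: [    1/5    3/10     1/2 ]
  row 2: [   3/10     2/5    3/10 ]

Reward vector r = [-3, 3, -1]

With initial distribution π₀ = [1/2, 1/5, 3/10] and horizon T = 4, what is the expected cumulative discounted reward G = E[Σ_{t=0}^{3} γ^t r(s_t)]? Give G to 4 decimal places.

G = -2.3678

t=0: π = [0.5000, 0.2000, 0.3000], E[r] = -1.2000, γ^t·E[r] = -1.200000, running G = -1.200000
t=1: π = [0.3300, 0.2300, 0.4400], E[r] = -0.7400, γ^t·E[r] = -0.592000, running G = -1.792000
t=2: π = [0.3100, 0.2780, 0.4120], E[r] = -0.5080, γ^t·E[r] = -0.325120, running G = -2.117120
t=3: π = [0.3032, 0.2792, 0.4176], E[r] = -0.4896, γ^t·E[r] = -0.250675, running G = -2.367795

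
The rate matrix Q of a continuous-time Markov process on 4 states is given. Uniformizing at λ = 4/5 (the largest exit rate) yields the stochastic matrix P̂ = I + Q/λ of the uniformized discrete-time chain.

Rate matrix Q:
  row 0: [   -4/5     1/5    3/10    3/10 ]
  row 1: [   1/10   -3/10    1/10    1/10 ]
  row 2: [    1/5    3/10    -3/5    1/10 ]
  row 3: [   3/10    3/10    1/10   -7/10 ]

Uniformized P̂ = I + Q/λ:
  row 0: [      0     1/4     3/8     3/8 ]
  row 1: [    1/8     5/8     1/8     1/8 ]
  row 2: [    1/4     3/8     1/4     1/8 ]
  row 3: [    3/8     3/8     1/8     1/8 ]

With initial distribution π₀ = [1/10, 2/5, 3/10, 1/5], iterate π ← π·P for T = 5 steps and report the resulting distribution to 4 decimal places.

π = [0.1701, 0.4717, 0.1911, 0.1671]

t=0: π = [0.1000, 0.4000, 0.3000, 0.2000]
t=1: π = [0.2000, 0.4625, 0.1875, 0.1500]
t=2: π = [0.1609, 0.4656, 0.1984, 0.1750]
t=3: π = [0.1734, 0.4713, 0.1900, 0.1652]
t=4: π = [0.1684, 0.4711, 0.1921, 0.1684]
t=5: π = [0.1701, 0.4717, 0.1911, 0.1671]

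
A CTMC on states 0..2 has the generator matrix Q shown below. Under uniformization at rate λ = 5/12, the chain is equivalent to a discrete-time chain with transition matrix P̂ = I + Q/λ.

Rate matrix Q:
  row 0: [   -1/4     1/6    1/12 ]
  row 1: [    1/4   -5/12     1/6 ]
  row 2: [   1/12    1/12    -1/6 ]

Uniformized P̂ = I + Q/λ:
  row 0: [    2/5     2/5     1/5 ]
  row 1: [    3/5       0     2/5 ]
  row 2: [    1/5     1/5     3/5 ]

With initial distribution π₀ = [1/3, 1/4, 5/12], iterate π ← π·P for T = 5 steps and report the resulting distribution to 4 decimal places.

t=0: π = [0.3333, 0.2500, 0.4167]
t=1: π = [0.3667, 0.2167, 0.4167]
t=2: π = [0.3600, 0.2300, 0.4100]
t=3: π = [0.3640, 0.2260, 0.4100]
t=4: π = [0.3632, 0.2276, 0.4092]
t=5: π = [0.3637, 0.2271, 0.4092]

π = [0.3637, 0.2271, 0.4092]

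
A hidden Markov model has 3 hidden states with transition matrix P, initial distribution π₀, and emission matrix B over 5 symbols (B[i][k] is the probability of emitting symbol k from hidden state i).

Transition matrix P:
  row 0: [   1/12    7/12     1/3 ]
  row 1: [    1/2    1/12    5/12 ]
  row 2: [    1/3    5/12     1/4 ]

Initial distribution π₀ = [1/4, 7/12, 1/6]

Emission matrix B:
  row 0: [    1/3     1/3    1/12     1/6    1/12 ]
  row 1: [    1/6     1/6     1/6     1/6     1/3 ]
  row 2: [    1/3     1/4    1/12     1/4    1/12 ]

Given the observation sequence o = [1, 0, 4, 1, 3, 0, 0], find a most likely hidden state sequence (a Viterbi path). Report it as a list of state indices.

path = [1, 0, 1, 0, 1, 0, 2]

t=0: δ = [8.333e-02, 9.722e-02, 4.167e-02]  (obs o_0=1)
t=1: δ = [1.620e-02, 8.102e-03, 1.350e-02]  ψ = [1, 0, 1]  (obs o_1=0)
t=2: δ = [3.751e-04, 3.151e-03, 4.501e-04]  ψ = [2, 0, 0]  (obs o_2=4)
t=3: δ = [5.251e-04, 4.376e-05, 3.282e-04]  ψ = [1, 1, 1]  (obs o_3=1)
t=4: δ = [1.823e-05, 5.105e-05, 4.376e-05]  ψ = [2, 0, 0]  (obs o_4=3)
t=5: δ = [8.509e-06, 3.039e-06, 7.091e-06]  ψ = [1, 2, 1]  (obs o_5=0)
t=6: δ = [7.879e-07, 8.273e-07, 9.454e-07]  ψ = [2, 0, 0]  (obs o_6=0)
backtrack: best end state = 2; path = [1, 0, 1, 0, 1, 0, 2]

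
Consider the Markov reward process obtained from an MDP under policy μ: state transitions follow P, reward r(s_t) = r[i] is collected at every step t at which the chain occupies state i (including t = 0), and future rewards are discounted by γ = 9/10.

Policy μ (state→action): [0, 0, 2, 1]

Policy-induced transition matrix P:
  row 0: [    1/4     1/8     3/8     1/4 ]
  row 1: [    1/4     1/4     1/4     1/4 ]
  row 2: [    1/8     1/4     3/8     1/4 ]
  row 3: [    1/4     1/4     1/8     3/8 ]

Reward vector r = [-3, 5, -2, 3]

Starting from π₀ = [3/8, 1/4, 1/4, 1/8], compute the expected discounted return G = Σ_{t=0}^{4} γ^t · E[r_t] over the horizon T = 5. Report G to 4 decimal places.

t=0: π = [0.3750, 0.2500, 0.2500, 0.1250], E[r] = 0.0000, γ^t·E[r] = 0.000000, running G = 0.000000
t=1: π = [0.2188, 0.2031, 0.3125, 0.2656], E[r] = 0.5313, γ^t·E[r] = 0.478125, running G = 0.478125
t=2: π = [0.2109, 0.2227, 0.2832, 0.2832], E[r] = 0.7637, γ^t·E[r] = 0.618574, running G = 1.096699
t=3: π = [0.2146, 0.2236, 0.2764, 0.2854], E[r] = 0.7778, γ^t·E[r] = 0.567040, running G = 1.663739
t=4: π = [0.2155, 0.2232, 0.2757, 0.2857], E[r] = 0.7751, γ^t·E[r] = 0.508574, running G = 2.172312

G = 2.1723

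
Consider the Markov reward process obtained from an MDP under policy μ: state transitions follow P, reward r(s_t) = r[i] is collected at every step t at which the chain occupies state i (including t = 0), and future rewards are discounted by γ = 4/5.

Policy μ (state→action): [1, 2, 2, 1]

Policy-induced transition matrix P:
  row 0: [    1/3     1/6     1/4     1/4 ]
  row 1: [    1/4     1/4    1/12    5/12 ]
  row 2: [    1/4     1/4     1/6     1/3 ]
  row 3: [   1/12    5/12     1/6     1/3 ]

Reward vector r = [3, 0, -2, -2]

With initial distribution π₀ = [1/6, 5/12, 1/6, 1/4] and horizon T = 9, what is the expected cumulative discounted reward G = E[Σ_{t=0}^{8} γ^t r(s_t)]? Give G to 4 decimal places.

G = -1.5311

t=0: π = [0.1667, 0.4167, 0.1667, 0.2500], E[r] = -0.3333, γ^t·E[r] = -0.333333, running G = -0.333333
t=1: π = [0.2222, 0.2778, 0.1458, 0.3542], E[r] = -0.3333, γ^t·E[r] = -0.266667, running G = -0.600000
t=2: π = [0.2095, 0.2905, 0.1620, 0.3380], E[r] = -0.3715, γ^t·E[r] = -0.237778, running G = -0.837778
t=3: π = [0.2111, 0.2889, 0.1599, 0.3401], E[r] = -0.3666, γ^t·E[r] = -0.187704, running G = -1.025481
t=4: π = [0.2109, 0.2891, 0.1602, 0.3398], E[r] = -0.3673, γ^t·E[r] = -0.150430, running G = -1.175911
t=5: π = [0.2109, 0.2891, 0.1602, 0.3398], E[r] = -0.3672, γ^t·E[r] = -0.120317, running G = -1.296228
t=6: π = [0.2109, 0.2891, 0.1602, 0.3398], E[r] = -0.3672, γ^t·E[r] = -0.096256, running G = -1.392484
t=7: π = [0.2109, 0.2891, 0.1602, 0.3398], E[r] = -0.3672, γ^t·E[r] = -0.077005, running G = -1.469489
t=8: π = [0.2109, 0.2891, 0.1602, 0.3398], E[r] = -0.3672, γ^t·E[r] = -0.061604, running G = -1.531093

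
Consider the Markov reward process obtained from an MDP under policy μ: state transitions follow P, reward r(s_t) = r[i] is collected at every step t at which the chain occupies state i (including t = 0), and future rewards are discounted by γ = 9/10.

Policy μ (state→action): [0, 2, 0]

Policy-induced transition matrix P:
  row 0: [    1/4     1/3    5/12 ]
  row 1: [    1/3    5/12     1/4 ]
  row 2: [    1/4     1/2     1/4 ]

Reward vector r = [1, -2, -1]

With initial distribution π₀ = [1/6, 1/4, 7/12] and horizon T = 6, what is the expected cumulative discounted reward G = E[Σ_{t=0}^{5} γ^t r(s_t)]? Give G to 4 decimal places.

G = -4.0928

t=0: π = [0.1667, 0.2500, 0.5833], E[r] = -0.9167, γ^t·E[r] = -0.916667, running G = -0.916667
t=1: π = [0.2708, 0.4514, 0.2778], E[r] = -0.9097, γ^t·E[r] = -0.818750, running G = -1.735417
t=2: π = [0.2876, 0.4172, 0.2951], E[r] = -0.8420, γ^t·E[r] = -0.682031, running G = -2.417448
t=3: π = [0.2848, 0.4173, 0.2979], E[r] = -0.8478, γ^t·E[r] = -0.618012, running G = -3.035460
t=4: π = [0.2848, 0.4178, 0.2975], E[r] = -0.8482, γ^t·E[r] = -0.556514, running G = -3.591973
t=5: π = [0.2848, 0.4177, 0.2975], E[r] = -0.8481, γ^t·E[r] = -0.500793, running G = -4.092766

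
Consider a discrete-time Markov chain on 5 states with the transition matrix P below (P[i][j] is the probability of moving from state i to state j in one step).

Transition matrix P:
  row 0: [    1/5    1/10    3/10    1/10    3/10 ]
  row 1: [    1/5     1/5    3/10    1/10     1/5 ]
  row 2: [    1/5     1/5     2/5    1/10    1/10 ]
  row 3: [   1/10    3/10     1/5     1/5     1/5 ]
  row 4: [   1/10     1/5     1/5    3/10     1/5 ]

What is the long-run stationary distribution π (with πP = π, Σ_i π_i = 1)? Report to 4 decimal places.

π = [0.1660, 0.1987, 0.2956, 0.1527, 0.1870]

Balance equations π_j = Σ_i π_i·P[i][j]:
  π_0 = 1/5·π_0 + 1/5·π_1 + 1/5·π_2 + 1/10·π_3 + 1/10·π_4
  π_1 = 1/10·π_0 + 1/5·π_1 + 1/5·π_2 + 3/10·π_3 + 1/5·π_4
  π_2 = 3/10·π_0 + 3/10·π_1 + 2/5·π_2 + 1/5·π_3 + 1/5·π_4
  π_3 = 1/10·π_0 + 1/10·π_1 + 1/10·π_2 + 1/5·π_3 + 3/10·π_4
  normalize: π_0 + π_1 + π_2 + π_3 + π_4 = 1
Solving the linear system gives exactly π = [1343/8089, 1607/8089, 2391/8089, 1235/8089, 1513/8089].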